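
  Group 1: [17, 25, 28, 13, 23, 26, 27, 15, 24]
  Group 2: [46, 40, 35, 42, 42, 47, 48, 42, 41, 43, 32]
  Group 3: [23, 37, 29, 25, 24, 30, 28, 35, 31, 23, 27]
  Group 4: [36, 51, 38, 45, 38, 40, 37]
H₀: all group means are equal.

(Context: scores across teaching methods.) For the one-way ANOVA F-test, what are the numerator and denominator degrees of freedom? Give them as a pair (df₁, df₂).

degrees of freedom = [3, 34]

k = 4 groups, N = 38 total
df = (k−1, N−k) = (4−1, 38−4) = (3, 34)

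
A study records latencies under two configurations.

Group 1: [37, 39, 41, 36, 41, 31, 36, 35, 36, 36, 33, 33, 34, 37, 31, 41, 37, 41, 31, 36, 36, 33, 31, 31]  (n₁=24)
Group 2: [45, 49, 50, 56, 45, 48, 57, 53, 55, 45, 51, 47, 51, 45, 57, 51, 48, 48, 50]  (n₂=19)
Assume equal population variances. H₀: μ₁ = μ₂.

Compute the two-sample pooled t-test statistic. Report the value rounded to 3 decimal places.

test statistic = -12.822

x̄₁=35.542, s₁=3.388, n₁=24
x̄₂=50.053, s₂=4.034, n₂=19
s_p² = [23·3.388² + 18·4.034²]/41 = 13.5831
SE = √(s_p²·(1/24+1/19)) = 1.1318
t = (35.542−50.053)/1.1318 = -12.8217
df = 41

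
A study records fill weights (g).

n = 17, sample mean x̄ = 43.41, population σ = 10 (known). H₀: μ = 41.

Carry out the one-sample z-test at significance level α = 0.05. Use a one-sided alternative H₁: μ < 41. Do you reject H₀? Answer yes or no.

SE = σ/√n = 10/√17 = 2.4254
z = (x̄−μ₀)/SE = (43.41−41)/2.4254 = 0.9937
p-value (one-sided, H₁ less) = 0.83981
At α=0.05: p ≥ α → fail to reject H₀

reject H₀: no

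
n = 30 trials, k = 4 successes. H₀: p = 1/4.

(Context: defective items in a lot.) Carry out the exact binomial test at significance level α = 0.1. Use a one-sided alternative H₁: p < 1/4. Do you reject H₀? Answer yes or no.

reject H₀: yes

Exact binomial: n=30, k=4, p₀=1/4=0.2500
P(X≤4) from Σ C(n,i)·p₀^i·(1−p₀)^(n−i)
p-value (one-sided, H₁ less) = 0.09787
At α=0.1: p < α → reject H₀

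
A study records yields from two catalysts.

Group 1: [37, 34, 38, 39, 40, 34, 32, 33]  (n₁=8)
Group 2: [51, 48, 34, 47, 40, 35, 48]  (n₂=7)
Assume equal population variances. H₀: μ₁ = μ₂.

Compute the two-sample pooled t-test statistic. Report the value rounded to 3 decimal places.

test statistic = -2.774

x̄₁=35.875, s₁=2.997, n₁=8
x̄₂=43.286, s₂=6.873, n₂=7
s_p² = [7·2.997² + 6·6.873²]/13 = 26.6387
SE = √(s_p²·(1/8+1/7)) = 2.6712
t = (35.875−43.286)/2.6712 = -2.7743
df = 13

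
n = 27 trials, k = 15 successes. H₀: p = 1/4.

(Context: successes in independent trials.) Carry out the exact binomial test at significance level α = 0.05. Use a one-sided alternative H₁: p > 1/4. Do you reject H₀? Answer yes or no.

Exact binomial: n=27, k=15, p₀=1/4=0.2500
P(X≥15) from Σ C(n,i)·p₀^i·(1−p₀)^(n−i)
p-value (one-sided, H₁ greater) = 0.00067
At α=0.05: p < α → reject H₀

reject H₀: yes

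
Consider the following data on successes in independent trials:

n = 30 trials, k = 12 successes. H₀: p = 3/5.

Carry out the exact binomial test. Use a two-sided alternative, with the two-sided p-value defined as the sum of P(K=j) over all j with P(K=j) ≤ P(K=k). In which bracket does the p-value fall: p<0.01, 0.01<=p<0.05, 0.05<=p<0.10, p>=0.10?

Exact binomial: n=30, k=12, p₀=3/5=0.6000
P(X=j) = C(n,j)·p₀^j·(1−p₀)^(n−j); p = Σ P(X=j) over j with P(X=j) ≤ P(X=12)
p-value (two-sided) = 0.03842
→ bracket: 0.01<=p<0.05

p-value bracket: 0.01<=p<0.05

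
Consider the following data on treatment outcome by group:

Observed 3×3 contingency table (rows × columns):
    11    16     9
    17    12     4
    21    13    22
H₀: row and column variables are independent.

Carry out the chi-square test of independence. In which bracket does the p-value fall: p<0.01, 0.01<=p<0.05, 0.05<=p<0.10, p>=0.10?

Row totals [36, 33, 56], col totals [49, 41, 35], n=125
χ² = (11−14.11)²/14.11 + (16−11.81)²/11.81 + (9−10.08)²/10.08 + (17−12.94)²/12.94 + (12−10.82)²/10.82 + (4−9.24)²/9.24 + (21−21.95)²/21.95 + (13−18.37)²/18.37 + (22−15.68)²/15.68 = 10.8237
df = 4
p-value (upper-tail) = 0.02862
→ bracket: 0.01<=p<0.05

p-value bracket: 0.01<=p<0.05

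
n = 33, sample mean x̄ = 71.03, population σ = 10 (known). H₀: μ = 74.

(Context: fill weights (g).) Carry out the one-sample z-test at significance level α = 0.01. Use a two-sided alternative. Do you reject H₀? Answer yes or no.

reject H₀: no

SE = σ/√n = 10/√33 = 1.7408
z = (x̄−μ₀)/SE = (71.03−74)/1.7408 = -1.7061
p-value (two-sided) = 0.08798
At α=0.01: p ≥ α → fail to reject H₀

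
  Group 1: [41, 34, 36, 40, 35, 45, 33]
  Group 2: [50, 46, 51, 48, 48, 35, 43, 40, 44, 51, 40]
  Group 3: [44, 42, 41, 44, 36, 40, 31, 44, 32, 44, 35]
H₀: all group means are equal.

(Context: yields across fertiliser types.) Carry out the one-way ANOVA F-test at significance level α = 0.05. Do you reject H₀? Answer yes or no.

Group means [37.71, 45.09, 39.36], grand mean 41.138
SSB = Σnᵢ(x̄ᵢ−x̄)² = 288.565; SSW = ΣΣ(x−x̄ᵢ)² = 636.883
MSB = 288.565/2 = 144.2826; MSW = 636.883/26 = 24.4955
F = MSB/MSW = 5.8902
df = (2, 26)
p-value (upper-tail) = 0.00777
At α=0.05: p < α → reject H₀

reject H₀: yes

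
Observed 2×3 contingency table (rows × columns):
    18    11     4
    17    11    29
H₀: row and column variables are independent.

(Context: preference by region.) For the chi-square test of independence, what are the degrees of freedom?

df = (r−1)(c−1) = (2−1)·(3−1) = 2

degrees of freedom = 2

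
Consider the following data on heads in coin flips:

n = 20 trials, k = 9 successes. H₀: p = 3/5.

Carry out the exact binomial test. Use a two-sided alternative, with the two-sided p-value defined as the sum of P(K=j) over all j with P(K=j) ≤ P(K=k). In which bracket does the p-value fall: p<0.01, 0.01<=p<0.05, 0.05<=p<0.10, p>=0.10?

Exact binomial: n=20, k=9, p₀=3/5=0.6000
P(X=j) = C(n,j)·p₀^j·(1−p₀)^(n−j); p = Σ P(X=j) over j with P(X=j) ≤ P(X=9)
p-value (two-sided) = 0.17847
→ bracket: p>=0.10

p-value bracket: p>=0.10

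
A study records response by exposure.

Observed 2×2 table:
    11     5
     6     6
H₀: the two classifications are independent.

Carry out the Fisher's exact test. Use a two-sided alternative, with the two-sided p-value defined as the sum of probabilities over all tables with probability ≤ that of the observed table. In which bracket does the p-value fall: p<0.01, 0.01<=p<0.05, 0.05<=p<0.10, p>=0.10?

p-value bracket: p>=0.10

Margins: r₁=16, r₂=12, c₁=17, c₂=11, n=28
p_obs = C(16,11)·C(12,6)/C(28,17); sum pmf over tables with pmf ≤ p_obs
p-value (two-sided) = 0.44095
→ bracket: p>=0.10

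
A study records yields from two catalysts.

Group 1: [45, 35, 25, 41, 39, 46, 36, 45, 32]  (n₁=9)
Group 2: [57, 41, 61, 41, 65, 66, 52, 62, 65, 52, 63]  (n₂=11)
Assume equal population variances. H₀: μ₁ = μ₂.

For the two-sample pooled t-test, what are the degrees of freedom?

df = n₁ + n₂ − 2 = 9 + 11 − 2 = 18

degrees of freedom = 18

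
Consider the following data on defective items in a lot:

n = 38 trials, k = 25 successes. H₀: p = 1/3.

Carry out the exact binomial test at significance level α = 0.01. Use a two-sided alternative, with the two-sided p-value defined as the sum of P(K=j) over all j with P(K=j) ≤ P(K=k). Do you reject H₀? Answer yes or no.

reject H₀: yes

Exact binomial: n=38, k=25, p₀=1/3=0.3333
P(X=j) = C(n,j)·p₀^j·(1−p₀)^(n−j); p = Σ P(X=j) over j with P(X=j) ≤ P(X=25)
p-value (two-sided) = 0.00005
At α=0.01: p < α → reject H₀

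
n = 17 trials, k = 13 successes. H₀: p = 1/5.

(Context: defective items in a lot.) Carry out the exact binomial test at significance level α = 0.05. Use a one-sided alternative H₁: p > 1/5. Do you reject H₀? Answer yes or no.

reject H₀: yes

Exact binomial: n=17, k=13, p₀=1/5=0.2000
P(X≥13) from Σ C(n,i)·p₀^i·(1−p₀)^(n−i)
p-value (one-sided, H₁ greater) = 0.00000
At α=0.05: p < α → reject H₀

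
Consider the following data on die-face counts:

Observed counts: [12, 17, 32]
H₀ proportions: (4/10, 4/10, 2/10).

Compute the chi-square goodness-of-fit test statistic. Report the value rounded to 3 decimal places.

test statistic = 40.680

n = 61; E_i = n·p_i = [24.40, 24.40, 12.20]
χ² = (12−24.40)²/24.40 + (17−24.40)²/24.40 + (32−12.20)²/12.20 = 40.6803
df = 2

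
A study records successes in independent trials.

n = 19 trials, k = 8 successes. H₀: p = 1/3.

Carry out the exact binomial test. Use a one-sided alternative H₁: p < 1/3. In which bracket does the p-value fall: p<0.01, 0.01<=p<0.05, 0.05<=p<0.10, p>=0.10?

Exact binomial: n=19, k=8, p₀=1/3=0.3333
P(X≤8) from Σ C(n,i)·p₀^i·(1−p₀)^(n−i)
p-value (one-sided, H₁ less) = 0.85385
→ bracket: p>=0.10

p-value bracket: p>=0.10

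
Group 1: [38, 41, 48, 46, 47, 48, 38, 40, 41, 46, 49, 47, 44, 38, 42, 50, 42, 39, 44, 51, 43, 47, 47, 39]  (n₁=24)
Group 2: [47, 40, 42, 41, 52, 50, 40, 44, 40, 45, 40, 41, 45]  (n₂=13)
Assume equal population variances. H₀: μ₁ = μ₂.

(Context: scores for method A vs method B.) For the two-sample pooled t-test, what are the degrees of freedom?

degrees of freedom = 35

df = n₁ + n₂ − 2 = 24 + 13 − 2 = 35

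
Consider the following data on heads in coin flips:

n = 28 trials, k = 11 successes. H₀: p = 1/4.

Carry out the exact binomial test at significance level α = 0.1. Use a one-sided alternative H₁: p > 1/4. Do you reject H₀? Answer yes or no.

Exact binomial: n=28, k=11, p₀=1/4=0.2500
P(X≥11) from Σ C(n,i)·p₀^i·(1−p₀)^(n−i)
p-value (one-sided, H₁ greater) = 0.06790
At α=0.1: p < α → reject H₀

reject H₀: yes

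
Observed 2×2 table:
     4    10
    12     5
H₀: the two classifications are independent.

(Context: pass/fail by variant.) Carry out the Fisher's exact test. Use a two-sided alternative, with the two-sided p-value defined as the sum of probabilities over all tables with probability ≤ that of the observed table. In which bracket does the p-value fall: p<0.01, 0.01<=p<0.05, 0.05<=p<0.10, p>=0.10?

p-value bracket: 0.01<=p<0.05

Margins: r₁=14, r₂=17, c₁=16, c₂=15, n=31
p_obs = C(14,4)·C(17,12)/C(31,16); sum pmf over tables with pmf ≤ p_obs
p-value (two-sided) = 0.03195
→ bracket: 0.01<=p<0.05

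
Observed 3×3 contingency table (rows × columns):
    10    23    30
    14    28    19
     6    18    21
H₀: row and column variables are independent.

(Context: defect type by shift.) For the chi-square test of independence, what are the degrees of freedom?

degrees of freedom = 4

df = (r−1)(c−1) = (3−1)·(3−1) = 4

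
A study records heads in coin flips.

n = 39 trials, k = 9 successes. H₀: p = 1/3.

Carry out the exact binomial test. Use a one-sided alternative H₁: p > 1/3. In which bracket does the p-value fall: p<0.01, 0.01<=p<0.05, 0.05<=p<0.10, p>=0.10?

p-value bracket: p>=0.10

Exact binomial: n=39, k=9, p₀=1/3=0.3333
P(X≥9) from Σ C(n,i)·p₀^i·(1−p₀)^(n−i)
p-value (one-sided, H₁ greater) = 0.94086
→ bracket: p>=0.10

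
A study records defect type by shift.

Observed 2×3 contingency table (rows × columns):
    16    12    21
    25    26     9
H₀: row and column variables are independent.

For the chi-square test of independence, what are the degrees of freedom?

degrees of freedom = 2

df = (r−1)(c−1) = (2−1)·(3−1) = 2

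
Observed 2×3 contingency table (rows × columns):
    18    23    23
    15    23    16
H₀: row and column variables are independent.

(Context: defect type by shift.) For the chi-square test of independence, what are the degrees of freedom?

df = (r−1)(c−1) = (2−1)·(3−1) = 2

degrees of freedom = 2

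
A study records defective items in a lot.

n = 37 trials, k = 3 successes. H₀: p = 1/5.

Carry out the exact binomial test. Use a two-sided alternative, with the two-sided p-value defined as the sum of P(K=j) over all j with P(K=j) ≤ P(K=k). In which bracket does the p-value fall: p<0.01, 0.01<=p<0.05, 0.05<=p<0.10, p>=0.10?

p-value bracket: 0.05<=p<0.10

Exact binomial: n=37, k=3, p₀=1/5=0.2000
P(X=j) = C(n,j)·p₀^j·(1−p₀)^(n−j); p = Σ P(X=j) over j with P(X=j) ≤ P(X=3)
p-value (two-sided) = 0.09671
→ bracket: 0.05<=p<0.10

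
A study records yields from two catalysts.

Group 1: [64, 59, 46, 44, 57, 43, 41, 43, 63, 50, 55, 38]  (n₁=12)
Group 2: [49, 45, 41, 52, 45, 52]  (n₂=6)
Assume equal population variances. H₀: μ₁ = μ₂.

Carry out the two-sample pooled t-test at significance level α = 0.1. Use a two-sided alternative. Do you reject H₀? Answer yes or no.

x̄₁=50.250, s₁=9.016, n₁=12
x̄₂=47.333, s₂=4.412, n₂=6
s_p² = [11·9.016² + 5·4.412²]/16 = 61.9740
SE = √(s_p²·(1/12+1/6)) = 3.9362
t = (50.250−47.333)/3.9362 = 0.7410
df = 16
p-value (two-sided) = 0.46944
At α=0.1: p ≥ α → fail to reject H₀

reject H₀: no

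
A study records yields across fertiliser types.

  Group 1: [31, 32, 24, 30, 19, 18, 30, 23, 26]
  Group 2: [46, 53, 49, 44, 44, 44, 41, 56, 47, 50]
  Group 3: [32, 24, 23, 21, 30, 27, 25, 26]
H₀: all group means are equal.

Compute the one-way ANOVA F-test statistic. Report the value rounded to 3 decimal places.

test statistic = 69.130

Group means [25.89, 47.40, 26.00], grand mean 33.889
SSB = Σnᵢ(x̄ᵢ−x̄)² = 2899.378; SSW = ΣΣ(x−x̄ᵢ)² = 503.289
MSB = 2899.378/2 = 1449.6889; MSW = 503.289/24 = 20.9704
F = MSB/MSW = 69.1303
df = (2, 24)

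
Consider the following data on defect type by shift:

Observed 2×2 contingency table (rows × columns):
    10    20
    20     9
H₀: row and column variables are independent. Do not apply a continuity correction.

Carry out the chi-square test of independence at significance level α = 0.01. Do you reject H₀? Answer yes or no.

Row totals [30, 29], col totals [30, 29], n=59
χ² = (10−15.25)²/15.25 + (20−14.75)²/14.75 + (20−14.75)²/14.75 + (9−14.25)²/14.25 = 7.4909
df = 1
p-value (upper-tail) = 0.00620
At α=0.01: p < α → reject H₀

reject H₀: yes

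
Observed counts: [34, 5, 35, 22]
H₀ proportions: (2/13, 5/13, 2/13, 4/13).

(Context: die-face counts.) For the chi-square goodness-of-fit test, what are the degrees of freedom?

df = k − 1 = 4 − 1 = 3

degrees of freedom = 3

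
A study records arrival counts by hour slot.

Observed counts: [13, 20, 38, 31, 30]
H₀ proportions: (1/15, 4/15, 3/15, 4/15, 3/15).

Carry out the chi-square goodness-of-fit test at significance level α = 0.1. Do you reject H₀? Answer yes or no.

n = 132; E_i = n·p_i = [8.80, 35.20, 26.40, 35.20, 26.40]
χ² = (13−8.80)²/8.80 + (20−35.20)²/35.20 + (38−26.40)²/26.40 + (31−35.20)²/35.20 + (30−26.40)²/26.40 = 14.6572
df = 4
p-value (upper-tail) = 0.00547
At α=0.1: p < α → reject H₀

reject H₀: yes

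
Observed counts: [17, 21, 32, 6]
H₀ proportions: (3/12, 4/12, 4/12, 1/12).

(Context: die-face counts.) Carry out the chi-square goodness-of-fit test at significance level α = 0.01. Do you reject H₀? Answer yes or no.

n = 76; E_i = n·p_i = [19.00, 25.33, 25.33, 6.33]
χ² = (17−19.00)²/19.00 + (21−25.33)²/25.33 + (32−25.33)²/25.33 + (6−6.33)²/6.33 = 2.7237
df = 3
p-value (upper-tail) = 0.43622
At α=0.01: p ≥ α → fail to reject H₀

reject H₀: no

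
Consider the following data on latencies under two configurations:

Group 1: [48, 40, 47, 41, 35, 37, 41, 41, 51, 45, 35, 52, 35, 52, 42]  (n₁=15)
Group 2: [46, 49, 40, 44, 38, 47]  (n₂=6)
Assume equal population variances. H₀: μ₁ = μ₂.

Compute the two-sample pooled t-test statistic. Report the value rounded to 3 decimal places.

test statistic = -0.438

x̄₁=42.800, s₁=6.097, n₁=15
x̄₂=44.000, s₂=4.243, n₂=6
s_p² = [14·6.097² + 5·4.243²]/19 = 32.1263
SE = √(s_p²·(1/15+1/6)) = 2.7379
t = (42.800−44.000)/2.7379 = -0.4383
df = 19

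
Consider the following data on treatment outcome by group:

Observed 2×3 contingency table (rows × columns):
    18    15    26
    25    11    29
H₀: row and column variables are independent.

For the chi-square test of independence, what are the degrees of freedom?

degrees of freedom = 2

df = (r−1)(c−1) = (2−1)·(3−1) = 2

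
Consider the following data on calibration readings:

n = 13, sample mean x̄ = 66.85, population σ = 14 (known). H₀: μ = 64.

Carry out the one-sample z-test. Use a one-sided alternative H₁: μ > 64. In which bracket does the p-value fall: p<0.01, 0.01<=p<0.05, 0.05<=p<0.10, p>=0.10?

p-value bracket: p>=0.10

SE = σ/√n = 14/√13 = 3.8829
z = (x̄−μ₀)/SE = (66.85−64)/3.8829 = 0.7340
p-value (one-sided, H₁ greater) = 0.23148
→ bracket: p>=0.10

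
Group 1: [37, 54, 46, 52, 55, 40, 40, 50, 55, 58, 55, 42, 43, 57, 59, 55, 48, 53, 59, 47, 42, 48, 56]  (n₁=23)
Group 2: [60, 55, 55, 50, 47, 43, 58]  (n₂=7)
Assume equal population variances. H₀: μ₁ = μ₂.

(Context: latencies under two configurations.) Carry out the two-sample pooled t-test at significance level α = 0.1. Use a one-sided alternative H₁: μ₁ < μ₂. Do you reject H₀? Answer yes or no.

reject H₀: no

x̄₁=50.043, s₁=6.806, n₁=23
x̄₂=52.571, s₂=6.133, n₂=7
s_p² = [22·6.806² + 6·6.133²]/28 = 44.4525
SE = √(s_p²·(1/23+1/7)) = 2.8780
t = (50.043−52.571)/2.8780 = -0.8784
df = 28
p-value (one-sided, H₁ less) = 0.19361
At α=0.1: p ≥ α → fail to reject H₀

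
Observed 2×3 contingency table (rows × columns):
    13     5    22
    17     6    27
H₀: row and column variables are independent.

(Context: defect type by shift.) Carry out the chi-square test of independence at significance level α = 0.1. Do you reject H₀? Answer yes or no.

reject H₀: no

Row totals [40, 50], col totals [30, 11, 49], n=90
χ² = (13−13.33)²/13.33 + (5−4.89)²/4.89 + (22−21.78)²/21.78 + (17−16.67)²/16.67 + (6−6.11)²/6.11 + (27−27.22)²/27.22 = 0.0236
df = 2
p-value (upper-tail) = 0.98826
At α=0.1: p ≥ α → fail to reject H₀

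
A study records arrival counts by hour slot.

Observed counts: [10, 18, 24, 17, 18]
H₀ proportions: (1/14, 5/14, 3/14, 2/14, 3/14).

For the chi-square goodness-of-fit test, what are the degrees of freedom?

degrees of freedom = 4

df = k − 1 = 5 − 1 = 4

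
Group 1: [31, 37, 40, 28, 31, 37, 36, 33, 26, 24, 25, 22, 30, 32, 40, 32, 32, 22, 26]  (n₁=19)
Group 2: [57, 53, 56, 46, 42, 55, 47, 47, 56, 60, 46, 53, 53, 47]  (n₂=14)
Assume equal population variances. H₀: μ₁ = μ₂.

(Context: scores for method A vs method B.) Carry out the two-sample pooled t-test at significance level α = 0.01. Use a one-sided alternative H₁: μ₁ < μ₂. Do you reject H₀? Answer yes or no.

x̄₁=30.737, s₁=5.636, n₁=19
x̄₂=51.286, s₂=5.355, n₂=14
s_p² = [18·5.636² + 13·5.355²]/31 = 30.4691
SE = √(s_p²·(1/19+1/14)) = 1.9442
t = (30.737−51.286)/1.9442 = -10.5692
df = 31
p-value (one-sided, H₁ less) = 0.00000
At α=0.01: p < α → reject H₀

reject H₀: yes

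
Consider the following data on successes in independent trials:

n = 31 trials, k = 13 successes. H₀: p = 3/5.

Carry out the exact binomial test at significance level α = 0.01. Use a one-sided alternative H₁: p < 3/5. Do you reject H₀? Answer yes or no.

reject H₀: no

Exact binomial: n=31, k=13, p₀=3/5=0.6000
P(X≤13) from Σ C(n,i)·p₀^i·(1−p₀)^(n−i)
p-value (one-sided, H₁ less) = 0.03199
At α=0.01: p ≥ α → fail to reject H₀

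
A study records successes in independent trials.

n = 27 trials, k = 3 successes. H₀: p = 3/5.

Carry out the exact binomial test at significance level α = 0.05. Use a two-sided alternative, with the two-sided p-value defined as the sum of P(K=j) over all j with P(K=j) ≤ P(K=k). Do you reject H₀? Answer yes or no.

reject H₀: yes

Exact binomial: n=27, k=3, p₀=3/5=0.6000
P(X=j) = C(n,j)·p₀^j·(1−p₀)^(n−j); p = Σ P(X=j) over j with P(X=j) ≤ P(X=3)
p-value (two-sided) = 0.00000
At α=0.05: p < α → reject H₀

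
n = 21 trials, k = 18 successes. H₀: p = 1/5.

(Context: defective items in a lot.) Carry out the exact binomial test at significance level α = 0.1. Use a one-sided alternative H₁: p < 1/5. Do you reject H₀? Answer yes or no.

Exact binomial: n=21, k=18, p₀=1/5=0.2000
P(X≤18) from Σ C(n,i)·p₀^i·(1−p₀)^(n−i)
p-value (one-sided, H₁ less) = 1.00000
At α=0.1: p ≥ α → fail to reject H₀

reject H₀: no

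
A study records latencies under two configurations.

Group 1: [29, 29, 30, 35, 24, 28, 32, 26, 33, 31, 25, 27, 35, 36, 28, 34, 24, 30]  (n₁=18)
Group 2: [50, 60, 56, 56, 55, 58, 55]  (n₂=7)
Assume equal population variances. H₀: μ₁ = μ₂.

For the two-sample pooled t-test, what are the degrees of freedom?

degrees of freedom = 23

df = n₁ + n₂ − 2 = 18 + 7 − 2 = 23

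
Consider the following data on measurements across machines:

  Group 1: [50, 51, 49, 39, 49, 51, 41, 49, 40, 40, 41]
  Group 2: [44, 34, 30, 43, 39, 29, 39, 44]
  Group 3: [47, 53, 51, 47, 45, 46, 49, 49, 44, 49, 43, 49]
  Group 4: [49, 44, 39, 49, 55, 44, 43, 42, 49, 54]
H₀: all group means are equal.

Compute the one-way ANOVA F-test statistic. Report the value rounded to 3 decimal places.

Group means [45.45, 37.75, 47.67, 46.80], grand mean 44.927
SSB = Σnᵢ(x̄ᵢ−x̄)² = 540.287; SSW = ΣΣ(x−x̄ᵢ)² = 860.494
MSB = 540.287/3 = 180.0955; MSW = 860.494/37 = 23.2566
F = MSB/MSW = 7.7438
df = (3, 37)

test statistic = 7.744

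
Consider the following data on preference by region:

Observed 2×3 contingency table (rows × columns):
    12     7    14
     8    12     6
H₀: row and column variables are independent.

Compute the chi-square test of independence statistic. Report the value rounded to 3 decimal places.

test statistic = 4.549

Row totals [33, 26], col totals [20, 19, 20], n=59
χ² = (12−11.19)²/11.19 + (7−10.63)²/10.63 + (14−11.19)²/11.19 + (8−8.81)²/8.81 + (12−8.37)²/8.37 + (6−8.81)²/8.81 = 4.5493
df = 2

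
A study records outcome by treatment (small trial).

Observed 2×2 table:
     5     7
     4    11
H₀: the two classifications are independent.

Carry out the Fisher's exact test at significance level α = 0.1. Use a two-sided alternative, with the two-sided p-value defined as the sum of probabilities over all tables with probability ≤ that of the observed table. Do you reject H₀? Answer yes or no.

Margins: r₁=12, r₂=15, c₁=9, c₂=18, n=27
p_obs = C(12,5)·C(15,4)/C(27,9); sum pmf over tables with pmf ≤ p_obs
p-value (two-sided) = 0.44790
At α=0.1: p ≥ α → fail to reject H₀

reject H₀: no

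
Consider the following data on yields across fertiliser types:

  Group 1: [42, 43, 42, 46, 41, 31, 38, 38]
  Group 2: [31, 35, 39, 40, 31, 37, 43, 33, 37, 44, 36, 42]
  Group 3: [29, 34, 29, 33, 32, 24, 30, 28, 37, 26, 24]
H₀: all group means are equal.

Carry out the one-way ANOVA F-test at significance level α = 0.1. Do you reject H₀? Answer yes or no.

reject H₀: yes

Group means [40.12, 37.33, 29.64], grand mean 35.323
SSB = Σnᵢ(x̄ᵢ−x̄)² = 588.687; SSW = ΣΣ(x−x̄ᵢ)² = 528.087
MSB = 588.687/2 = 294.3435; MSW = 528.087/28 = 18.8603
F = MSB/MSW = 15.6066
df = (2, 28)
p-value (upper-tail) = 0.00003
At α=0.1: p < α → reject H₀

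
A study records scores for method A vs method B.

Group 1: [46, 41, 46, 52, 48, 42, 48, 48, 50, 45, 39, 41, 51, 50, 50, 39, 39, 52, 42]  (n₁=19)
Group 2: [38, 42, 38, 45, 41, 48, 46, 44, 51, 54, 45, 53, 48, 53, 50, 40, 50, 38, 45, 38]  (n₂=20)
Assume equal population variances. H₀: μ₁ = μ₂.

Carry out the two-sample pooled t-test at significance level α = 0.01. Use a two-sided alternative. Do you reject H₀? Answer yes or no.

x̄₁=45.737, s₁=4.629, n₁=19
x̄₂=45.350, s₂=5.422, n₂=20
s_p² = [18·4.629² + 19·5.422²]/37 = 25.5198
SE = √(s_p²·(1/19+1/20)) = 1.6184
t = (45.737−45.350)/1.6184 = 0.2390
df = 37
p-value (two-sided) = 0.81240
At α=0.01: p ≥ α → fail to reject H₀

reject H₀: no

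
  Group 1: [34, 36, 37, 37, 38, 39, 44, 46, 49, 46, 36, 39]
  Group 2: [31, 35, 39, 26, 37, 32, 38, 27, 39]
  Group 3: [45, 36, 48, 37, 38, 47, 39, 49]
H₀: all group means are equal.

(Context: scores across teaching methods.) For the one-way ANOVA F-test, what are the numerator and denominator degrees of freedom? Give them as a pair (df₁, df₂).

k = 3 groups, N = 29 total
df = (k−1, N−k) = (3−1, 29−3) = (2, 26)

degrees of freedom = [2, 26]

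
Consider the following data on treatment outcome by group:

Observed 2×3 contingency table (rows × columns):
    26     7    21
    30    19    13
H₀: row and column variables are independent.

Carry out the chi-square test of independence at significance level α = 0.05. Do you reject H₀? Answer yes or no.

Row totals [54, 62], col totals [56, 26, 34], n=116
χ² = (26−26.07)²/26.07 + (7−12.10)²/12.10 + (21−15.83)²/15.83 + (30−29.93)²/29.93 + (19−13.90)²/13.90 + (13−18.17)²/18.17 = 7.1890
df = 2
p-value (upper-tail) = 0.02747
At α=0.05: p < α → reject H₀

reject H₀: yes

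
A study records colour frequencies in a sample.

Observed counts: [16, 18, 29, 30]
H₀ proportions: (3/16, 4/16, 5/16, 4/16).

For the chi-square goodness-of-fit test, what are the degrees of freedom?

degrees of freedom = 3

df = k − 1 = 4 − 1 = 3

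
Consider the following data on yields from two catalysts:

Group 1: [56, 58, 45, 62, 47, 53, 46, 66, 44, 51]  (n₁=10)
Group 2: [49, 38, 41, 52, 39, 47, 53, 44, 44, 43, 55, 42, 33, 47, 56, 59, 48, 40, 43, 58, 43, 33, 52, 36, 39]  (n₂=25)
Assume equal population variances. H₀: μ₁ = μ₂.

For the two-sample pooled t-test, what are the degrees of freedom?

degrees of freedom = 33

df = n₁ + n₂ − 2 = 10 + 25 − 2 = 33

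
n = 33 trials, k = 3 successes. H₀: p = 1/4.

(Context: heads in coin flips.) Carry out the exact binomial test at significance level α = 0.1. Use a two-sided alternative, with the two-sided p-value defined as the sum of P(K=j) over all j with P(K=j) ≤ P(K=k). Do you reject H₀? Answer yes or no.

reject H₀: yes

Exact binomial: n=33, k=3, p₀=1/4=0.2500
P(X=j) = C(n,j)·p₀^j·(1−p₀)^(n−j); p = Σ P(X=j) over j with P(X=j) ≤ P(X=3)
p-value (two-sided) = 0.04188
At α=0.1: p < α → reject H₀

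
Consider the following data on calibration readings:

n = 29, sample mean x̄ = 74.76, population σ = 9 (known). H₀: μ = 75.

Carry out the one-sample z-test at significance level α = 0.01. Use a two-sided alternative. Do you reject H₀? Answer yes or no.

reject H₀: no

SE = σ/√n = 9/√29 = 1.6713
z = (x̄−μ₀)/SE = (74.76−75)/1.6713 = -0.1436
p-value (two-sided) = 0.88581
At α=0.01: p ≥ α → fail to reject H₀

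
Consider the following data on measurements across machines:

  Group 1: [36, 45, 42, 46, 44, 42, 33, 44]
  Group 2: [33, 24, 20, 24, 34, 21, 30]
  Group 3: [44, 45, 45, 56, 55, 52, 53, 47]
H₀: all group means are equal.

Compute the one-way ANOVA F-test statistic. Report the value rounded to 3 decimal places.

test statistic = 39.491

Group means [41.50, 26.57, 49.62], grand mean 39.783
SSB = Σnᵢ(x̄ᵢ−x̄)² = 2020.324; SSW = ΣΣ(x−x̄ᵢ)² = 511.589
MSB = 2020.324/2 = 1010.1619; MSW = 511.589/20 = 25.5795
F = MSB/MSW = 39.4911
df = (2, 20)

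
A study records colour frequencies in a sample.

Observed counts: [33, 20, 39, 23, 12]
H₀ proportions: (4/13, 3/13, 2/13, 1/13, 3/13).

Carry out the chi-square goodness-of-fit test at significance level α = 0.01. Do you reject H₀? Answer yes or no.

reject H₀: yes

n = 127; E_i = n·p_i = [39.08, 29.31, 19.54, 9.77, 29.31]
χ² = (33−39.08)²/39.08 + (20−29.31)²/29.31 + (39−19.54)²/19.54 + (23−9.77)²/9.77 + (12−29.31)²/29.31 = 51.4259
df = 4
p-value (upper-tail) = 0.00000
At α=0.01: p < α → reject H₀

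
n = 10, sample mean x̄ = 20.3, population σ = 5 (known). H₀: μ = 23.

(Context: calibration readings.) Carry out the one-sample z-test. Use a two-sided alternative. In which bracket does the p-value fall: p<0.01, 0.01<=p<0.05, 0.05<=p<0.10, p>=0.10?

SE = σ/√n = 5/√10 = 1.5811
z = (x̄−μ₀)/SE = (20.3−23)/1.5811 = -1.7076
p-value (two-sided) = 0.08771
→ bracket: 0.05<=p<0.10

p-value bracket: 0.05<=p<0.10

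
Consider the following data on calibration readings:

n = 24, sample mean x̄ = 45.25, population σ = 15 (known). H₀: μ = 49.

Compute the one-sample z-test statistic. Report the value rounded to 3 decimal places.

test statistic = -1.225

SE = σ/√n = 15/√24 = 3.0619
z = (x̄−μ₀)/SE = (45.25−49)/3.0619 = -1.2247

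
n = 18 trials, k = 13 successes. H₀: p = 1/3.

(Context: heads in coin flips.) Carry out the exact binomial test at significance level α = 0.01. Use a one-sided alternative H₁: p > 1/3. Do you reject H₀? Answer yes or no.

Exact binomial: n=18, k=13, p₀=1/3=0.3333
P(X≥13) from Σ C(n,i)·p₀^i·(1−p₀)^(n−i)
p-value (one-sided, H₁ greater) = 0.00085
At α=0.01: p < α → reject H₀

reject H₀: yes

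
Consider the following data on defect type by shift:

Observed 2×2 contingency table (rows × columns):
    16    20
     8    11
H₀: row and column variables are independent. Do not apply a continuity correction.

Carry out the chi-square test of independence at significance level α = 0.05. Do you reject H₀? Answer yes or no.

reject H₀: no

Row totals [36, 19], col totals [24, 31], n=55
χ² = (16−15.71)²/15.71 + (20−20.29)²/20.29 + (8−8.29)²/8.29 + (11−10.71)²/10.71 = 0.0277
df = 1
p-value (upper-tail) = 0.86789
At α=0.05: p ≥ α → fail to reject H₀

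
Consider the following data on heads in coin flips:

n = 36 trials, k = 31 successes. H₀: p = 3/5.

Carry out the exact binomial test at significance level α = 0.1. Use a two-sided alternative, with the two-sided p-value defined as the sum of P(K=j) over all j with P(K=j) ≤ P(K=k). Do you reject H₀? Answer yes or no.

reject H₀: yes

Exact binomial: n=36, k=31, p₀=3/5=0.6000
P(X=j) = C(n,j)·p₀^j·(1−p₀)^(n−j); p = Σ P(X=j) over j with P(X=j) ≤ P(X=31)
p-value (two-sided) = 0.00099
At α=0.1: p < α → reject H₀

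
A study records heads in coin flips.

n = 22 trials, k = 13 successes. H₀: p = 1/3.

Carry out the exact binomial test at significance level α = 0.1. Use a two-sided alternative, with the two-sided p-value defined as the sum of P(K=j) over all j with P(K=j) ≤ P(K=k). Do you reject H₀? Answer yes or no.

Exact binomial: n=22, k=13, p₀=1/3=0.3333
P(X=j) = C(n,j)·p₀^j·(1−p₀)^(n−j); p = Σ P(X=j) over j with P(X=j) ≤ P(X=13)
p-value (two-sided) = 0.02093
At α=0.1: p < α → reject H₀

reject H₀: yes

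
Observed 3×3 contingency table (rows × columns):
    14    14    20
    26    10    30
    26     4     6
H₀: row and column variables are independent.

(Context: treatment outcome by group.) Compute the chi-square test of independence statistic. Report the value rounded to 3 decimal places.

Row totals [48, 66, 36], col totals [66, 28, 56], n=150
χ² = (14−21.12)²/21.12 + (14−8.96)²/8.96 + (20−17.92)²/17.92 + (26−29.04)²/29.04 + (10−12.32)²/12.32 + (30−24.64)²/24.64 + (26−15.84)²/15.84 + (4−6.72)²/6.72 + (6−13.44)²/13.44 = 19.1341
df = 4

test statistic = 19.134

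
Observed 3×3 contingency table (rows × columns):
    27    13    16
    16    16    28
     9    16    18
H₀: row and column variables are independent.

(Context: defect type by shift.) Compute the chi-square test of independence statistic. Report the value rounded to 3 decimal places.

Row totals [56, 60, 43], col totals [52, 45, 62], n=159
χ² = (27−18.31)²/18.31 + (13−15.85)²/15.85 + (16−21.84)²/21.84 + (16−19.62)²/19.62 + (16−16.98)²/16.98 + (28−23.40)²/23.40 + (9−14.06)²/14.06 + (16−12.17)²/12.17 + (18−16.77)²/16.77 = 10.9414
df = 4

test statistic = 10.941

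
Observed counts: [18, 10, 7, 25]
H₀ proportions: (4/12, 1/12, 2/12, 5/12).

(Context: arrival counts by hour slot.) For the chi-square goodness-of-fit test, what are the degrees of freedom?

df = k − 1 = 4 − 1 = 3

degrees of freedom = 3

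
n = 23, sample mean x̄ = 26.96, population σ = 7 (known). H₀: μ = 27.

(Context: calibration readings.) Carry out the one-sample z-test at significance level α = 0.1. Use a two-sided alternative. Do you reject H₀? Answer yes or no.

reject H₀: no

SE = σ/√n = 7/√23 = 1.4596
z = (x̄−μ₀)/SE = (26.96−27)/1.4596 = -0.0274
p-value (two-sided) = 0.97814
At α=0.1: p ≥ α → fail to reject H₀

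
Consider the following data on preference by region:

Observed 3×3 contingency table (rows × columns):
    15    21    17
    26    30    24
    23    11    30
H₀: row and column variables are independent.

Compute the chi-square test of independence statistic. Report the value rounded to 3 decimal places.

test statistic = 9.838

Row totals [53, 80, 64], col totals [64, 62, 71], n=197
χ² = (15−17.22)²/17.22 + (21−16.68)²/16.68 + (17−19.10)²/19.10 + (26−25.99)²/25.99 + (30−25.18)²/25.18 + (24−28.83)²/28.83 + (23−20.79)²/20.79 + (11−20.14)²/20.14 + (30−23.07)²/23.07 = 9.8377
df = 4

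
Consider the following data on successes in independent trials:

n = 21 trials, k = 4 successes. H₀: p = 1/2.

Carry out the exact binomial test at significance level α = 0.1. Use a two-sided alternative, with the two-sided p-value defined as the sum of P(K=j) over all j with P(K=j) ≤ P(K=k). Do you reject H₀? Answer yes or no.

Exact binomial: n=21, k=4, p₀=1/2=0.5000
P(X=j) = C(n,j)·p₀^j·(1−p₀)^(n−j); p = Σ P(X=j) over j with P(X=j) ≤ P(X=4)
p-value (two-sided) = 0.00720
At α=0.1: p < α → reject H₀

reject H₀: yes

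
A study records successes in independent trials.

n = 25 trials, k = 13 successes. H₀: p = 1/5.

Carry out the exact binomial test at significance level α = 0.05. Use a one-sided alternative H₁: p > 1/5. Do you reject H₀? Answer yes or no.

Exact binomial: n=25, k=13, p₀=1/5=0.2000
P(X≥13) from Σ C(n,i)·p₀^i·(1−p₀)^(n−i)
p-value (one-sided, H₁ greater) = 0.00037
At α=0.05: p < α → reject H₀

reject H₀: yes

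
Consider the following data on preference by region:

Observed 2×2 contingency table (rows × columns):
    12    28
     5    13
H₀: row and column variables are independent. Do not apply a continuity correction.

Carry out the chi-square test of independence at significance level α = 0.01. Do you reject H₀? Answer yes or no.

Row totals [40, 18], col totals [17, 41], n=58
χ² = (12−11.72)²/11.72 + (28−28.28)²/28.28 + (5−5.28)²/5.28 + (13−12.72)²/12.72 = 0.0296
df = 1
p-value (upper-tail) = 0.86343
At α=0.01: p ≥ α → fail to reject H₀

reject H₀: no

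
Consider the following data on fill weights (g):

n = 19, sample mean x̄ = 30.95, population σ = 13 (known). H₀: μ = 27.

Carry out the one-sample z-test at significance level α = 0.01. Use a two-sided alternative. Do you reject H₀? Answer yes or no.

SE = σ/√n = 13/√19 = 2.9824
z = (x̄−μ₀)/SE = (30.95−27)/2.9824 = 1.3244
p-value (two-sided) = 0.18536
At α=0.01: p ≥ α → fail to reject H₀

reject H₀: no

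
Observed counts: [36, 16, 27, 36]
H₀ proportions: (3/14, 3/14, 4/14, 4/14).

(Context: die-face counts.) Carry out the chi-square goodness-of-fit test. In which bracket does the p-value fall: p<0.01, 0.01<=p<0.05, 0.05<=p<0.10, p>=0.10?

n = 115; E_i = n·p_i = [24.64, 24.64, 32.86, 32.86]
χ² = (36−24.64)²/24.64 + (16−24.64)²/24.64 + (27−32.86)²/32.86 + (36−32.86)²/32.86 = 9.6101
df = 3
p-value (upper-tail) = 0.02219
→ bracket: 0.01<=p<0.05

p-value bracket: 0.01<=p<0.05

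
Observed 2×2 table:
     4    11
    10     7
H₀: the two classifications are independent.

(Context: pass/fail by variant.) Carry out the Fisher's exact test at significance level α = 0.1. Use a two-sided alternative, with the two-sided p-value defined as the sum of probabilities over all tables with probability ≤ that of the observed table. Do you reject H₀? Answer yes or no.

Margins: r₁=15, r₂=17, c₁=14, c₂=18, n=32
p_obs = C(15,4)·C(17,10)/C(32,14); sum pmf over tables with pmf ≤ p_obs
p-value (two-sided) = 0.08697
At α=0.1: p < α → reject H₀

reject H₀: yes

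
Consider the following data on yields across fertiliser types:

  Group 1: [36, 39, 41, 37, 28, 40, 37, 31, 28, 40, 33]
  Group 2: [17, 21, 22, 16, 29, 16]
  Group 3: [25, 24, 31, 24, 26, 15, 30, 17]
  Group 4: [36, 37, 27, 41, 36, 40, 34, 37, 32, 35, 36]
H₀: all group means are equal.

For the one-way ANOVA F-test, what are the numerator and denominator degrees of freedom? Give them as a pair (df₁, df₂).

k = 4 groups, N = 36 total
df = (k−1, N−k) = (4−1, 36−4) = (3, 32)

degrees of freedom = [3, 32]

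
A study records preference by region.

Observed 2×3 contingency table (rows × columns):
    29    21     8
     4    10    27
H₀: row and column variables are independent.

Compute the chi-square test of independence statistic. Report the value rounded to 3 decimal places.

Row totals [58, 41], col totals [33, 31, 35], n=99
χ² = (29−19.33)²/19.33 + (21−18.16)²/18.16 + (8−20.51)²/20.51 + (4−13.67)²/13.67 + (10−12.84)²/12.84 + (27−14.49)²/14.49 = 31.1564
df = 2

test statistic = 31.156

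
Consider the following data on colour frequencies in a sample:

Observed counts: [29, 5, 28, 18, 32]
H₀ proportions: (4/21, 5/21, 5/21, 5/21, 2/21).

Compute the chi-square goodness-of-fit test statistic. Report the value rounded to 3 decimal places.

test statistic = 65.909

n = 112; E_i = n·p_i = [21.33, 26.67, 26.67, 26.67, 10.67]
χ² = (29−21.33)²/21.33 + (5−26.67)²/26.67 + (28−26.67)²/26.67 + (18−26.67)²/26.67 + (32−10.67)²/10.67 = 65.9094
df = 4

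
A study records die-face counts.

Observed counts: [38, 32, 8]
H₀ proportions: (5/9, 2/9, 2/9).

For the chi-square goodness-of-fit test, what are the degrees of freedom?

degrees of freedom = 2

df = k − 1 = 3 − 1 = 2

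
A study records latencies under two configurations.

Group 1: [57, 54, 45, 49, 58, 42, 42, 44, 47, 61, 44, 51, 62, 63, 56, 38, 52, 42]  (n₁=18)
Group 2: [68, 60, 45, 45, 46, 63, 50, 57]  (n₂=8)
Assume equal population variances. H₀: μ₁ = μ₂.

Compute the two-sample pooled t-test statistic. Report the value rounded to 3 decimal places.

test statistic = -1.110

x̄₁=50.389, s₁=7.838, n₁=18
x̄₂=54.250, s₂=8.972, n₂=8
s_p² = [17·7.838² + 7·8.972²]/24 = 66.9907
SE = √(s_p²·(1/18+1/8)) = 3.4779
t = (50.389−54.250)/3.4779 = -1.1102
df = 24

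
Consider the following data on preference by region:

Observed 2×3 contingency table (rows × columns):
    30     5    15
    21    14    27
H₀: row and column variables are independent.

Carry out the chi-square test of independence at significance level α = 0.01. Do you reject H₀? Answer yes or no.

Row totals [50, 62], col totals [51, 19, 42], n=112
χ² = (30−22.77)²/22.77 + (5−8.48)²/8.48 + (15−18.75)²/18.75 + (21−28.23)²/28.23 + (14−10.52)²/10.52 + (27−23.25)²/23.25 = 8.0871
df = 2
p-value (upper-tail) = 0.01754
At α=0.01: p ≥ α → fail to reject H₀

reject H₀: no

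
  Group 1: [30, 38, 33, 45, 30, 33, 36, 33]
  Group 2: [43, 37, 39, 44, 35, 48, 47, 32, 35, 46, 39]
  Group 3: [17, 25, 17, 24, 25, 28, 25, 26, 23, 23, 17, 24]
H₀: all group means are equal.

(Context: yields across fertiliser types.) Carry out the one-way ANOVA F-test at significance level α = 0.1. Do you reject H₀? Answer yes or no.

reject H₀: yes

Group means [34.75, 40.45, 22.83], grand mean 32.161
SSB = Σnᵢ(x̄ᵢ−x̄)² = 1854.300; SSW = ΣΣ(x−x̄ᵢ)² = 623.894
MSB = 1854.300/2 = 927.1498; MSW = 623.894/28 = 22.2819
F = MSB/MSW = 41.6099
df = (2, 28)
p-value (upper-tail) = 0.00000
At α=0.1: p < α → reject H₀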